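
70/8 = 35/4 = 8.75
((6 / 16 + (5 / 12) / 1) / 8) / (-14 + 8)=-19 / 1152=-0.02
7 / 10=0.70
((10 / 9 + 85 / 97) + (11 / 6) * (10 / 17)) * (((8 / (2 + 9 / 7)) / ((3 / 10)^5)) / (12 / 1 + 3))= 50960000000 / 248839047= 204.79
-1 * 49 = -49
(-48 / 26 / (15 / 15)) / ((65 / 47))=-1128 / 845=-1.33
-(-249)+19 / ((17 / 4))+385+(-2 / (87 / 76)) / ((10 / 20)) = 939130 / 1479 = 634.98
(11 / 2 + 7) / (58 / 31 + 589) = 775 / 36634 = 0.02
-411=-411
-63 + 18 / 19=-1179 / 19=-62.05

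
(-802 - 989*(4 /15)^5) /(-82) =305015743 /31134375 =9.80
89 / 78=1.14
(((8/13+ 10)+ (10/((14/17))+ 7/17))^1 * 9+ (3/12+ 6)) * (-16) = -5316236/1547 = -3436.48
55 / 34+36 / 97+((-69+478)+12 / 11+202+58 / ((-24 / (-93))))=60862127 / 72556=838.83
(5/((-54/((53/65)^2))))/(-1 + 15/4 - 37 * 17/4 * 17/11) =30899/120600090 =0.00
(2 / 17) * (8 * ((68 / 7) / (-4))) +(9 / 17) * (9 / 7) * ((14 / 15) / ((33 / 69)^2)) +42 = 3059192 / 71995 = 42.49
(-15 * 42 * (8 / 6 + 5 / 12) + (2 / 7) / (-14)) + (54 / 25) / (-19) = -51327617 / 46550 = -1102.63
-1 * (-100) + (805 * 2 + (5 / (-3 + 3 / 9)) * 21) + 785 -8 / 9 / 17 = 3005621 / 1224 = 2455.57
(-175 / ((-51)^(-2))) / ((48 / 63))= -9558675 / 16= -597417.19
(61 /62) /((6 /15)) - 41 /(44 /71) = -43443 /682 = -63.70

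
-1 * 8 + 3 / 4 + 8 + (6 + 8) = 59 / 4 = 14.75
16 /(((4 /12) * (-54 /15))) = -40 /3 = -13.33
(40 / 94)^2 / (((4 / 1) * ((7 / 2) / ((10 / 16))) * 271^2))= 125 / 1135618183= 0.00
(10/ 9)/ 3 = 0.37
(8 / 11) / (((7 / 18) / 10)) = 1440 / 77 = 18.70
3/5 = 0.60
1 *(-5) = -5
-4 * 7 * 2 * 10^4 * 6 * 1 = -3360000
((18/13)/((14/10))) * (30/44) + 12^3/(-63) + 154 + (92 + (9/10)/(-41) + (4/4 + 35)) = 104746401/410410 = 255.22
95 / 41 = 2.32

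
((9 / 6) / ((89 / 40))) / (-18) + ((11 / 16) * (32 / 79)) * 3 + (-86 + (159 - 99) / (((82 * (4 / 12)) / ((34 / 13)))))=-893344898 / 11242569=-79.46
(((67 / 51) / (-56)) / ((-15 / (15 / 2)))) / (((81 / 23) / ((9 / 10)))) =1541 / 514080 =0.00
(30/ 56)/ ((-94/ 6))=-45/ 1316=-0.03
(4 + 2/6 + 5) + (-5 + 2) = 19/3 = 6.33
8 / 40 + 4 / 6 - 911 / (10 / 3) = -8173 / 30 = -272.43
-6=-6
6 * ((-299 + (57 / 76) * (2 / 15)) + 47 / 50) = -44694 / 25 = -1787.76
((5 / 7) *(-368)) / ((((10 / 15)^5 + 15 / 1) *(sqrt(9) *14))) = -74520 / 180173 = -0.41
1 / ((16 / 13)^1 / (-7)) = -91 / 16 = -5.69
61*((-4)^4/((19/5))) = 78080/19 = 4109.47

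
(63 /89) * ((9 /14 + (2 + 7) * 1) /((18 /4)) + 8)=639 /89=7.18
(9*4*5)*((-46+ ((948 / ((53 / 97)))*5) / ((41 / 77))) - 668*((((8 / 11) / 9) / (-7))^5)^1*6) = 37617313935161840777320 / 12863588395303107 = 2924325.06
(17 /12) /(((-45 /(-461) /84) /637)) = 34945183 /45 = 776559.62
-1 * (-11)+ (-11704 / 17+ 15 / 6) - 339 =-34475 / 34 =-1013.97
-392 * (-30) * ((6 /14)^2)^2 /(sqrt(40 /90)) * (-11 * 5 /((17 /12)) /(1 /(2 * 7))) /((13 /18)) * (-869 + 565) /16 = 13163990400 /1547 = 8509366.77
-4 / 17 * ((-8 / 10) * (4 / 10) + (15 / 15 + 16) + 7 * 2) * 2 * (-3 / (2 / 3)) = 27612 / 425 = 64.97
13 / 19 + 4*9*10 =6853 / 19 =360.68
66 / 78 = 11 / 13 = 0.85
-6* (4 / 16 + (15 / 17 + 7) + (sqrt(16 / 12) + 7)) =-3087 / 34 - 4* sqrt(3) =-97.72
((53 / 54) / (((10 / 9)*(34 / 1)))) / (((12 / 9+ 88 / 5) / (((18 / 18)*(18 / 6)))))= 159 / 38624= 0.00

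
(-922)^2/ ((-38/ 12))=-5100504/ 19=-268447.58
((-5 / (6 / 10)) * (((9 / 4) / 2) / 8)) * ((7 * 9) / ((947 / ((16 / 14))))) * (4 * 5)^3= -712.78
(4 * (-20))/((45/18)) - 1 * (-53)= 21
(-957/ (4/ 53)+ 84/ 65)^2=10867103447841/ 67600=160755968.16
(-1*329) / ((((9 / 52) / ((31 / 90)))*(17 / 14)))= -3712436 / 6885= -539.21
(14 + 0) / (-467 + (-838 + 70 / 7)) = -2 / 185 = -0.01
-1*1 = -1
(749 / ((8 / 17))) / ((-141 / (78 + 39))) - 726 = -2046.71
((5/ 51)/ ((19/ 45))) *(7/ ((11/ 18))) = 9450/ 3553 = 2.66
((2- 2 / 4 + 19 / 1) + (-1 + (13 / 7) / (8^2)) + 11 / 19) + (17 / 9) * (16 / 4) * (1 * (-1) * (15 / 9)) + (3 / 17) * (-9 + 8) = 7.34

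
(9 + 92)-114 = -13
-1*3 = -3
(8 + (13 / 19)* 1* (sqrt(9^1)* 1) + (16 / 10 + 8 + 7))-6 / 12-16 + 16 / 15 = 1279 / 114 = 11.22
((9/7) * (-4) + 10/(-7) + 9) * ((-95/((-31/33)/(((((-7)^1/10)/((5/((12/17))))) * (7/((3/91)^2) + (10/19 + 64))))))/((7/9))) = -220256586/1085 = -203001.46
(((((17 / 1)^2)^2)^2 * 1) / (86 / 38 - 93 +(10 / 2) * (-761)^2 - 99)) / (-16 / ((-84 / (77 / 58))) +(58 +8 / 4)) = 3843642349991 / 96125856460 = 39.99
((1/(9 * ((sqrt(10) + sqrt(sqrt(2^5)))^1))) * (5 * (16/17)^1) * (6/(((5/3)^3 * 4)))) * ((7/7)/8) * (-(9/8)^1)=-81/(6800 * 2^(1/4) + 3400 * sqrt(10))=-0.00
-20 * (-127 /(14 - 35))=-2540 /21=-120.95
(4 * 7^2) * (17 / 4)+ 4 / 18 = 7499 / 9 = 833.22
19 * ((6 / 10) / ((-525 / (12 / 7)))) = -228 / 6125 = -0.04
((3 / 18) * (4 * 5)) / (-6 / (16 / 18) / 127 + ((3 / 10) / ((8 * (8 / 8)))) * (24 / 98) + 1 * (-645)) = -311150 / 60211629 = -0.01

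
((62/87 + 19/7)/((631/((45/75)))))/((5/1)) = 2087/3202325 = 0.00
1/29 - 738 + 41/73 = -1561084/2117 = -737.40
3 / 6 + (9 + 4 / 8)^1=10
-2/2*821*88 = -72248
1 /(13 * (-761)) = -1 /9893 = -0.00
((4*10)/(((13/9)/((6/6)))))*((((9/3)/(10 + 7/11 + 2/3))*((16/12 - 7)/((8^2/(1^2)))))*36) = -227205/9698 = -23.43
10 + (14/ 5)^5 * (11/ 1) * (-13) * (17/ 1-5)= -922874734/ 3125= -295319.91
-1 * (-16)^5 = 1048576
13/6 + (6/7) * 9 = 415/42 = 9.88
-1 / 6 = -0.17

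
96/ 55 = 1.75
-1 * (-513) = 513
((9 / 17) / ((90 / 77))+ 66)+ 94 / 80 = 45987 / 680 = 67.63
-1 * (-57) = 57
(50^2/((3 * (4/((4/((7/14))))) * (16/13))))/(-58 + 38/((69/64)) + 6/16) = -747500/12353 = -60.51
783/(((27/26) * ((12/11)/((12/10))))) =4147/5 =829.40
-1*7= -7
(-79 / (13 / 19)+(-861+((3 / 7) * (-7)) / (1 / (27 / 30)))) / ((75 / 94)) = -5982677 / 4875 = -1227.22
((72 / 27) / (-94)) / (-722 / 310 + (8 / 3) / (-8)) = 310 / 29093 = 0.01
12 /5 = 2.40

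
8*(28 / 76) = 2.95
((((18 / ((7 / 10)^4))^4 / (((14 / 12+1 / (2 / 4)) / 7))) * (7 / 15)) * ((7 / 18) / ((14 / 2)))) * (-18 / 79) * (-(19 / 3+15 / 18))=3009312000000000000000 / 1018012832346349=2956064.90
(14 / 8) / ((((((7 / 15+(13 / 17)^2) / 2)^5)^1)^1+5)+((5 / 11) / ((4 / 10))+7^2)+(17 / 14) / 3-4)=825152603434714603125 / 24321388977615145023892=0.03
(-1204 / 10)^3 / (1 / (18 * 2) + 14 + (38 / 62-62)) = 243474604128 / 6606625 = 36853.10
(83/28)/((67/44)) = 913/469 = 1.95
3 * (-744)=-2232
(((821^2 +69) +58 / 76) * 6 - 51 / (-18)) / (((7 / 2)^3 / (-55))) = -101440258700 / 19551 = -5188494.64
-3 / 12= -1 / 4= -0.25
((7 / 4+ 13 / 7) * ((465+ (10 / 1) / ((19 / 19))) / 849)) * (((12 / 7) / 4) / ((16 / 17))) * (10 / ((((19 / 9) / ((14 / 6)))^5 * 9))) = 1.68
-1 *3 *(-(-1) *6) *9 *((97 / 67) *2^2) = -62856 / 67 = -938.15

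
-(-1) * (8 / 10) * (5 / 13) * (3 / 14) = 6 / 91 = 0.07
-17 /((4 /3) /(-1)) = 51 /4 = 12.75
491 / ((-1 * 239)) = -491 / 239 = -2.05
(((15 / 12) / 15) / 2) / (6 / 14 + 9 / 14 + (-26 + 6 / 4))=-7 / 3936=-0.00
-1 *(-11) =11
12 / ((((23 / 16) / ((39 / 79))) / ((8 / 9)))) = 6656 / 1817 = 3.66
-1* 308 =-308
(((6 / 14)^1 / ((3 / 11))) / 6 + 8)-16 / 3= 41 / 14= 2.93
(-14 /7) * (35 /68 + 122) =-8331 /34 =-245.03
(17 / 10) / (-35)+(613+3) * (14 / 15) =603629 / 1050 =574.88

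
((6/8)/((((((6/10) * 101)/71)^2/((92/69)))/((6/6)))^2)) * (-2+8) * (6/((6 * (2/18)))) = 127058405000/936543609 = 135.67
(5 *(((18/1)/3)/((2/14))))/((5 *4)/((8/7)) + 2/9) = 3780/319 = 11.85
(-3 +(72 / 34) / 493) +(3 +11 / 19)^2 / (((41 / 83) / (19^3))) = 61113624901 / 343621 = 177851.83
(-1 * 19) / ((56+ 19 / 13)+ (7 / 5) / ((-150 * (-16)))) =-2964000 / 8964091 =-0.33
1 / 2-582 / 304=-215 / 152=-1.41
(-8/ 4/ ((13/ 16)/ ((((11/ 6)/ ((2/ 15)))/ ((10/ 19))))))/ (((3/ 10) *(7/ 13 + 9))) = -2090/ 93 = -22.47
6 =6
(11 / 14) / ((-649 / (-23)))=23 / 826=0.03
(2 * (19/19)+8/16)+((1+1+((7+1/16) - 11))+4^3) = 1033/16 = 64.56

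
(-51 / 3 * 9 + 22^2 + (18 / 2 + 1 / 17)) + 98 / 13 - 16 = 73283 / 221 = 331.60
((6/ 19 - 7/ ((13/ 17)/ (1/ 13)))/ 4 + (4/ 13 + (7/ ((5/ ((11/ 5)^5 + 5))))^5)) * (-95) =-37160220956679933551765576442114233/ 125914812088012695312500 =-295121918862.93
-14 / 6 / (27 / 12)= -28 / 27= -1.04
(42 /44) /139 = 21 /3058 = 0.01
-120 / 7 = -17.14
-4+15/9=-7/3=-2.33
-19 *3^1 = -57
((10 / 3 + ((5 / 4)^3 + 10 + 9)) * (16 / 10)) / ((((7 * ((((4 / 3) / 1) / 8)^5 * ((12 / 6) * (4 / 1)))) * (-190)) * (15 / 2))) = -125901 / 33250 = -3.79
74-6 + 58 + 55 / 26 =3331 / 26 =128.12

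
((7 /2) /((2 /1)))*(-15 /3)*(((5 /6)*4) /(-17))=175 /102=1.72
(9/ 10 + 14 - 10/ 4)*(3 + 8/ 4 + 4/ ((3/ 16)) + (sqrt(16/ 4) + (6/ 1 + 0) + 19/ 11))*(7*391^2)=15791384252/ 33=478526795.52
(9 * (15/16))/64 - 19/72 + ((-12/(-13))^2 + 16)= 26041495/1557504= 16.72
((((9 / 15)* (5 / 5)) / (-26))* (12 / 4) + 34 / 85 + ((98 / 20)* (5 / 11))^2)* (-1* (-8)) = 332942 / 7865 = 42.33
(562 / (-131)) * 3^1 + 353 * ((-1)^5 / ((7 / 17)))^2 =13281613 / 6419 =2069.11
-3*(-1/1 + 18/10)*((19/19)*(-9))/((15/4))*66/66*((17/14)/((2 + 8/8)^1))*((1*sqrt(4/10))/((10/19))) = 3876*sqrt(10)/4375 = 2.80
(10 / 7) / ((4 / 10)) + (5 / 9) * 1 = 4.13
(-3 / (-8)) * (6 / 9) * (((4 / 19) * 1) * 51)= 51 / 19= 2.68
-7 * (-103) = 721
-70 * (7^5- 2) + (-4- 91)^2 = -1167325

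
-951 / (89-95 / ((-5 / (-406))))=951 / 7625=0.12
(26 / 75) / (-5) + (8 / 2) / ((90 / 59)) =2872 / 1125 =2.55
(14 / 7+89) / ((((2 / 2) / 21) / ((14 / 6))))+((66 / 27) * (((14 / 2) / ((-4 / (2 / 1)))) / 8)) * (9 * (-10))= 18221 / 4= 4555.25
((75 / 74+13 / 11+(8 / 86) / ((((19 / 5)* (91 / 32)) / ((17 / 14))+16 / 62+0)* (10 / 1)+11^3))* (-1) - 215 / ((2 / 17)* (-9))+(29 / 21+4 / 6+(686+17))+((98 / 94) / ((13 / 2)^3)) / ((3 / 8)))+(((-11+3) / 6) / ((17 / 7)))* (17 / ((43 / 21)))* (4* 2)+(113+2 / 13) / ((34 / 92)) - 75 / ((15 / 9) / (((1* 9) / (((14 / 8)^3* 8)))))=1166.19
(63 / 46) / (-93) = -21 / 1426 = -0.01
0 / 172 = 0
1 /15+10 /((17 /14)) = 2117 /255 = 8.30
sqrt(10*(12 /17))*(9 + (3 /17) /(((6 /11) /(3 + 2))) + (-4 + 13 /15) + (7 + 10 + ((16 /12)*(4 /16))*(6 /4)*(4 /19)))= 238273*sqrt(510) /82365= 65.33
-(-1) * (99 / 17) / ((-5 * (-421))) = 99 / 35785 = 0.00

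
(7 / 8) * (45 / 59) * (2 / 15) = 21 / 236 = 0.09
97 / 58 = 1.67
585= 585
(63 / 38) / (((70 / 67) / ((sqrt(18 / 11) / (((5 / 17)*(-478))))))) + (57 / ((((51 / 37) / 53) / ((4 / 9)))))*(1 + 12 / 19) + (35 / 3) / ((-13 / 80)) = 3018332 / 1989 -30753*sqrt(22) / 9990200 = 1517.50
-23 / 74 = -0.31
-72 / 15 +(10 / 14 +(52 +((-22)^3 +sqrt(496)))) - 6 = -371213 / 35 +4 * sqrt(31) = -10583.81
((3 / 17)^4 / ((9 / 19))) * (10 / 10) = 171 / 83521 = 0.00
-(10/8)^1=-5/4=-1.25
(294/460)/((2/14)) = 1029/230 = 4.47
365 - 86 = 279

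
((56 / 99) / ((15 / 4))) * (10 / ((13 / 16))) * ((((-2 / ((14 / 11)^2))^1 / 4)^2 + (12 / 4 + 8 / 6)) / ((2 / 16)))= 261319040 / 3972969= 65.77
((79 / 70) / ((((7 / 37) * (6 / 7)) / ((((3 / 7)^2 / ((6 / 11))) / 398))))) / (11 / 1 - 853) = -32153 / 4597791520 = -0.00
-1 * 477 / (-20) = 477 / 20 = 23.85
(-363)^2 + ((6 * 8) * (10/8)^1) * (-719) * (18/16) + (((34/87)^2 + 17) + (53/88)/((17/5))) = 83253.83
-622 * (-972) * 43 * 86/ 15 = 745250544/ 5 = 149050108.80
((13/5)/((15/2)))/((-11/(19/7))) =-0.09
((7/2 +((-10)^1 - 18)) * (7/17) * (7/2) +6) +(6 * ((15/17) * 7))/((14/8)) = -553/68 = -8.13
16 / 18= 8 / 9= 0.89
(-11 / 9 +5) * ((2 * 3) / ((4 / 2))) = 34 / 3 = 11.33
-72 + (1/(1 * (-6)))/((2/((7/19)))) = -16423/228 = -72.03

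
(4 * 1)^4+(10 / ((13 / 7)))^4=31321616 / 28561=1096.66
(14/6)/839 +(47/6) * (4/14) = 39482/17619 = 2.24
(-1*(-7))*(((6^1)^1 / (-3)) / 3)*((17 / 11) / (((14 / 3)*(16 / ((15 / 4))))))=-255 / 704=-0.36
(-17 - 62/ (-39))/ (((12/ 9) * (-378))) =0.03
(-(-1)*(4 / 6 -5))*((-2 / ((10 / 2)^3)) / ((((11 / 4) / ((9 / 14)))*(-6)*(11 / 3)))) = -78 / 105875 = -0.00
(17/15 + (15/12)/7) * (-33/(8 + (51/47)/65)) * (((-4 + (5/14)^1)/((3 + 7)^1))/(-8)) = -9940359/40423040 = -0.25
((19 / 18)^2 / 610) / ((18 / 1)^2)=361 / 64035360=0.00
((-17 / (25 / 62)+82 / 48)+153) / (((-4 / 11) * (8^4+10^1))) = -742819 / 9854400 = -0.08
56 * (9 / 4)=126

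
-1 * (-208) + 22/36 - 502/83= 302629/1494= 202.56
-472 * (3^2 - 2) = -3304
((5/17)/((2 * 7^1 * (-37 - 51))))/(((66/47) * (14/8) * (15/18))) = -47/403172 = -0.00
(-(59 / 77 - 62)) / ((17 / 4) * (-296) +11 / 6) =-28290 / 580349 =-0.05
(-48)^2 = 2304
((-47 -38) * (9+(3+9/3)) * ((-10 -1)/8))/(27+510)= 4675/1432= 3.26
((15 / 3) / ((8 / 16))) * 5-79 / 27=1271 / 27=47.07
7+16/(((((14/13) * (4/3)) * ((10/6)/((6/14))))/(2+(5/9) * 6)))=22.28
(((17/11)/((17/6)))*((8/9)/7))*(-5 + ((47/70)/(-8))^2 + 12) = 2197409/4527600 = 0.49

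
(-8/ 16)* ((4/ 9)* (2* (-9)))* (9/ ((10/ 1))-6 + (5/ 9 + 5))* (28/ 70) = 164/ 225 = 0.73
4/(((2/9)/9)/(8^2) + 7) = 10368/18145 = 0.57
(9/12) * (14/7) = 3/2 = 1.50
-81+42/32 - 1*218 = -4763/16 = -297.69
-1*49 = -49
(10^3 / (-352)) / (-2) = 125 / 88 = 1.42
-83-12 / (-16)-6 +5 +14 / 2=-305 / 4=-76.25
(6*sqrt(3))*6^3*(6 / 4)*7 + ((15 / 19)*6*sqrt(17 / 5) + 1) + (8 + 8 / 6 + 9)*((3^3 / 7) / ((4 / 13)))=18*sqrt(85) / 19 + 6463 / 28 + 13608*sqrt(3)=23809.30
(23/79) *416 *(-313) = -2994784/79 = -37908.66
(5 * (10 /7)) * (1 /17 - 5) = -600 /17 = -35.29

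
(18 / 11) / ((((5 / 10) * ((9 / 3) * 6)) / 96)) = 192 / 11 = 17.45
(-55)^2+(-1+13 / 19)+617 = 69192 / 19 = 3641.68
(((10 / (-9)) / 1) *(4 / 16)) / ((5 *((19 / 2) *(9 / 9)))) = -1 / 171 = -0.01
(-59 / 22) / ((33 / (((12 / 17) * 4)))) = -472 / 2057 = -0.23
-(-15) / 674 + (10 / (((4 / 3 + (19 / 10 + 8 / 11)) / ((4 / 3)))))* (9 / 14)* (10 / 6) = 22379235 / 6166426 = 3.63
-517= -517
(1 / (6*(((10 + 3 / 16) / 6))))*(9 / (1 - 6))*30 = -864 / 163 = -5.30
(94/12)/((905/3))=47/1810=0.03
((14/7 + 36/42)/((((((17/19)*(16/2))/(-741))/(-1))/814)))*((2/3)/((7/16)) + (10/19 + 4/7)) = 525766670/833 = 631172.47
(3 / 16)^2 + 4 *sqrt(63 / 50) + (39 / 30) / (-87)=2251 / 111360 + 6 *sqrt(14) / 5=4.51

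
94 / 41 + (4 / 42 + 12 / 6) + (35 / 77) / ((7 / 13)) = 7079 / 1353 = 5.23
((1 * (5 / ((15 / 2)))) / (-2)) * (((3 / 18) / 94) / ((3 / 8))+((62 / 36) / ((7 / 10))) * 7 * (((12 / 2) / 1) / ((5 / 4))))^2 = -1222900900 / 536787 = -2278.19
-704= -704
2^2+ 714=718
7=7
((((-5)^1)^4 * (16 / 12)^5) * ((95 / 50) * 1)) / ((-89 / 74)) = -89984000 / 21627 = -4160.73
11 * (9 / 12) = 33 / 4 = 8.25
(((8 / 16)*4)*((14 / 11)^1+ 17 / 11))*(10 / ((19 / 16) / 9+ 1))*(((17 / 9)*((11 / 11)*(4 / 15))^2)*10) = 1079296 / 16137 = 66.88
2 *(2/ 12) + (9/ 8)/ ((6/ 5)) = 61/ 48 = 1.27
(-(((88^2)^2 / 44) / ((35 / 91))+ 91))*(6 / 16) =-53156181 / 40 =-1328904.52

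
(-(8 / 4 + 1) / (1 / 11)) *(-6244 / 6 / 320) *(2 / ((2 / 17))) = 291907 / 160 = 1824.42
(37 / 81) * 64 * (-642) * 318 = -5968412.44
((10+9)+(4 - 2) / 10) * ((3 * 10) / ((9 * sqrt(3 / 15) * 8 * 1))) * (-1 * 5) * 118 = -4720 * sqrt(5) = -10554.24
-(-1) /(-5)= -1 /5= -0.20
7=7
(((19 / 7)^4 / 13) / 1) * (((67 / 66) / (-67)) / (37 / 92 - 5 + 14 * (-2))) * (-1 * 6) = -11989532 / 1029685657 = -0.01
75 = 75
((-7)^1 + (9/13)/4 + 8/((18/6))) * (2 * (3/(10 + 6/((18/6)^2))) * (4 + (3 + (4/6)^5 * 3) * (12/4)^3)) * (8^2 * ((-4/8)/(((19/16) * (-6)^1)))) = -745052/741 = -1005.47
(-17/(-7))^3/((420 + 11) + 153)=4913/200312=0.02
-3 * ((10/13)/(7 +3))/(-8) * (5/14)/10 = 3/2912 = 0.00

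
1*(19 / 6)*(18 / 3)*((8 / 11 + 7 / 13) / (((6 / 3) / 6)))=10317 / 143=72.15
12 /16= 3 /4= 0.75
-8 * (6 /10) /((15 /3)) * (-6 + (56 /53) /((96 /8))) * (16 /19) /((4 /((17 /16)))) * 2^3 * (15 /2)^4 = 32359500 /1007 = 32134.56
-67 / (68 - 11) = -67 / 57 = -1.18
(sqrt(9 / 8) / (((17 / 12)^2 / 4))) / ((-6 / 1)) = -72 * sqrt(2) / 289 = -0.35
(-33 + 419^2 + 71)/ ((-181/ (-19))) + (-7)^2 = 3345250/ 181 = 18482.04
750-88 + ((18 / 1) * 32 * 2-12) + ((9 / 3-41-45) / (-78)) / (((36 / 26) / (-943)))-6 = 1071.29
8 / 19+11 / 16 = 1.11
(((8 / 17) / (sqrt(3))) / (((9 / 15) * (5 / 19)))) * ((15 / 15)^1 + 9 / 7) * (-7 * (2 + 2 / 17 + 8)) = -418304 * sqrt(3) / 2601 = -278.56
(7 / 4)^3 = 343 / 64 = 5.36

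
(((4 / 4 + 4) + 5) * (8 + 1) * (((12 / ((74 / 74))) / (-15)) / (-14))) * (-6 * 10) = -2160 / 7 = -308.57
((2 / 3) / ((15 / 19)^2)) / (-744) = -361 / 251100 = -0.00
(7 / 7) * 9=9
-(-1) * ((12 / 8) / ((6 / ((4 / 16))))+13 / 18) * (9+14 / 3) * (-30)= -23165 / 72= -321.74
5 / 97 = 0.05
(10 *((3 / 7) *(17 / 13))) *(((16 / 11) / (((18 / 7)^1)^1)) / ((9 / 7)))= 9520 / 3861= 2.47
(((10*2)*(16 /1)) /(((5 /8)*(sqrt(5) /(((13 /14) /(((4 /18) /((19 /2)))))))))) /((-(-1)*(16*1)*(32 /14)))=2223*sqrt(5) /20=248.54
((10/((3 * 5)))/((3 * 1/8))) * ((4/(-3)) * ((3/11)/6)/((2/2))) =-32/297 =-0.11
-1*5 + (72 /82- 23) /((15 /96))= -146.58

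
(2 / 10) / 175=1 / 875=0.00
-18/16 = -9/8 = -1.12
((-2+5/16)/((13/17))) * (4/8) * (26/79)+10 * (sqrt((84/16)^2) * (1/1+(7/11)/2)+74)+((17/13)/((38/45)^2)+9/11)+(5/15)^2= 476625526331/587263248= 811.60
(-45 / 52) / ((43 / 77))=-3465 / 2236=-1.55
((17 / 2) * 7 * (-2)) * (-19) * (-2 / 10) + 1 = -2256 / 5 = -451.20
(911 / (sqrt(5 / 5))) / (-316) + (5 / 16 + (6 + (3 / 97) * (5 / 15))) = 421759 / 122608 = 3.44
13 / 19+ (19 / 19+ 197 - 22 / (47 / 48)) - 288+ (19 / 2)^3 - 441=2175999 / 7144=304.59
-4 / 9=-0.44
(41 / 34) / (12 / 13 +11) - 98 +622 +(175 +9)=3731693 / 5270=708.10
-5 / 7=-0.71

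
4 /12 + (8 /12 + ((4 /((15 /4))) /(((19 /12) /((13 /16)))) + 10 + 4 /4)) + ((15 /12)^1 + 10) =9043 /380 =23.80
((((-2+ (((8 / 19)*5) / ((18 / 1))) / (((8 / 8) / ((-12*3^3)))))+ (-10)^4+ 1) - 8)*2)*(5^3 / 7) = 47277250 / 133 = 355468.05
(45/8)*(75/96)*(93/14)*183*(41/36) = 87222375/14336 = 6084.15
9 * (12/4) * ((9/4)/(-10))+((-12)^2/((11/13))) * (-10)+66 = -722433/440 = -1641.89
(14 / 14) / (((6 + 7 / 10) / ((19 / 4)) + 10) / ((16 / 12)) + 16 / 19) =5 / 47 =0.11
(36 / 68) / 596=0.00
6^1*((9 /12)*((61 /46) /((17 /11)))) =6039 /1564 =3.86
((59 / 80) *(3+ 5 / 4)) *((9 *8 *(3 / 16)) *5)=27081 / 128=211.57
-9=-9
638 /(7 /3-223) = -957 /331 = -2.89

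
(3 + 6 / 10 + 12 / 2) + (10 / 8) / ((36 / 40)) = 989 / 90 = 10.99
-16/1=-16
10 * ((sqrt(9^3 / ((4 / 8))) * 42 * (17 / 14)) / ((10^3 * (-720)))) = -153 * sqrt(2) / 8000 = -0.03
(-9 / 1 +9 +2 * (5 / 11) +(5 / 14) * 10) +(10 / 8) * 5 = 10.73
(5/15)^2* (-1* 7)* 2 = -14/9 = -1.56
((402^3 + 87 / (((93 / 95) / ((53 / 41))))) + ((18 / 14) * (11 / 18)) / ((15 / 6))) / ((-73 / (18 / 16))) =-13004840737737 / 12989620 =-1001171.76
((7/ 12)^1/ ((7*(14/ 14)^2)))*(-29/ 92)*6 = -29/ 184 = -0.16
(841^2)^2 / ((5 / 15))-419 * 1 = 1500739238464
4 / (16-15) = 4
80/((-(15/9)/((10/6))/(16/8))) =-160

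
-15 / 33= -5 / 11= -0.45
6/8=3/4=0.75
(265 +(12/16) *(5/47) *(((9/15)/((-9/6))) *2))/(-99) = -1132/423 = -2.68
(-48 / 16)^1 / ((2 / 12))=-18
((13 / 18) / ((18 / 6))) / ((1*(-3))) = -13 / 162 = -0.08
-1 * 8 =-8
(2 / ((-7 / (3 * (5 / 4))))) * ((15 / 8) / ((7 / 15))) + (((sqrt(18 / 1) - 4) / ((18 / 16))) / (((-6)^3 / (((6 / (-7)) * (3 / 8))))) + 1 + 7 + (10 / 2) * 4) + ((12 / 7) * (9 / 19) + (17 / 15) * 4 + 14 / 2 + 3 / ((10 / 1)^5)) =sqrt(2) / 252 + 90581821661 / 2513700000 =36.04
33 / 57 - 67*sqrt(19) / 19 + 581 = 11050 / 19 - 67*sqrt(19) / 19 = 566.21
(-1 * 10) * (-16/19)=160/19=8.42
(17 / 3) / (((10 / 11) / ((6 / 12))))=187 / 60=3.12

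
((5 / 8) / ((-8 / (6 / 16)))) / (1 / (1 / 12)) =-5 / 2048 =-0.00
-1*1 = -1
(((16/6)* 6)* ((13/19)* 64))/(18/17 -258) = -1088/399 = -2.73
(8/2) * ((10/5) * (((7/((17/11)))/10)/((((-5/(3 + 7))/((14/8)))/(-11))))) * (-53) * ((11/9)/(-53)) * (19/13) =2478322/9945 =249.20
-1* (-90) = 90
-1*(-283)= 283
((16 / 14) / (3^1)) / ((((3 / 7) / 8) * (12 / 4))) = 64 / 27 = 2.37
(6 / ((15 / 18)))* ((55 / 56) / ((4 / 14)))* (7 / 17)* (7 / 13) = 4851 / 884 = 5.49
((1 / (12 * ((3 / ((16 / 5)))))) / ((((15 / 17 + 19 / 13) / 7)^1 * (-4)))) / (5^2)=-221 / 83250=-0.00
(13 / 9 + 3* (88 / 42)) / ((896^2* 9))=0.00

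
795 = 795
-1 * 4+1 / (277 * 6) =-6647 / 1662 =-4.00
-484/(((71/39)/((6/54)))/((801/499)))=-1679964/35429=-47.42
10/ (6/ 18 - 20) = -30/ 59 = -0.51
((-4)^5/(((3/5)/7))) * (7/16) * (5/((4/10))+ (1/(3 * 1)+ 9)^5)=-269906198240/729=-370241698.55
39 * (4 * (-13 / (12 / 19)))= -3211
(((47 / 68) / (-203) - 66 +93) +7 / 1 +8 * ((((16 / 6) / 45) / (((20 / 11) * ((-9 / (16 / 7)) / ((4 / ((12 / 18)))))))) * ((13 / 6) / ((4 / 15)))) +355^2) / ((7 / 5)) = 704729899801 / 7826868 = 90039.83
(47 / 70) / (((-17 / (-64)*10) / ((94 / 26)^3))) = 78074896 / 6536075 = 11.95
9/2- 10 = -11/2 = -5.50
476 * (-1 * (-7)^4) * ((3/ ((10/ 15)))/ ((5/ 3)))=-15428826/ 5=-3085765.20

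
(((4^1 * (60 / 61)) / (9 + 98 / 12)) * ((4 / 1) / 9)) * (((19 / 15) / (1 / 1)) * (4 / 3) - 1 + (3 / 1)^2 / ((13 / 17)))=932864 / 735111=1.27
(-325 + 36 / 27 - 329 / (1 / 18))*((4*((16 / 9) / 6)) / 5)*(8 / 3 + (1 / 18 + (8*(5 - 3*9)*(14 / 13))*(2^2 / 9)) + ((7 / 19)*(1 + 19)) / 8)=21484893472 / 180063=119318.76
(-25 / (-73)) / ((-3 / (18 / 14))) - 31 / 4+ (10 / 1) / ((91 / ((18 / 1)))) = -157273 / 26572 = -5.92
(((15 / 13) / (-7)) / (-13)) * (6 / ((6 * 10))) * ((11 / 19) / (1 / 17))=561 / 44954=0.01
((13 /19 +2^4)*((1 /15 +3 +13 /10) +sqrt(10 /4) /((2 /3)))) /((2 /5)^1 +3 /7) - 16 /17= 33285*sqrt(10) /2204 +4888817 /56202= 134.74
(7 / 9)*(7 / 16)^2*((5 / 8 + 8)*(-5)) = -39445 / 6144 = -6.42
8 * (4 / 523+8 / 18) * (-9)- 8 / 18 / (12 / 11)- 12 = -634853 / 14121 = -44.96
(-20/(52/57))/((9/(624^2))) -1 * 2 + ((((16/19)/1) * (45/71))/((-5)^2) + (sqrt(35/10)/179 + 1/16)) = -102360168391/107920 + sqrt(14)/358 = -948481.91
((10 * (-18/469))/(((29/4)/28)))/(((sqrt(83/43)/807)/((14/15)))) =-2169216 * sqrt(3569)/161269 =-803.57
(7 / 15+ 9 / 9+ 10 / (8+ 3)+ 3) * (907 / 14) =804509 / 2310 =348.27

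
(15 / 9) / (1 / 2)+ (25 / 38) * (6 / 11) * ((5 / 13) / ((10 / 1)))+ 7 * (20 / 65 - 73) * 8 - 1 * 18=-66600551 / 16302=-4085.42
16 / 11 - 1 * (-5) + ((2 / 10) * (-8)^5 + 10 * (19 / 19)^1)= -359543 / 55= -6537.15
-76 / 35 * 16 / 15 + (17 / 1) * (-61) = -1039.32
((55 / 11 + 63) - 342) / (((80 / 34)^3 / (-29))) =19519349 / 32000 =609.98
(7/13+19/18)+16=4117/234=17.59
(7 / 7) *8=8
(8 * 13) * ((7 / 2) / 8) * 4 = 182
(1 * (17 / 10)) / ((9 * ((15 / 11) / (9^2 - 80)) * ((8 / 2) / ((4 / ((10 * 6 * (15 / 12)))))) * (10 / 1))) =187 / 1012500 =0.00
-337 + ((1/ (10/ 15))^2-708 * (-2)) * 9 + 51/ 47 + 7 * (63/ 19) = 44476921/ 3572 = 12451.55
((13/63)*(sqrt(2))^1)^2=338/3969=0.09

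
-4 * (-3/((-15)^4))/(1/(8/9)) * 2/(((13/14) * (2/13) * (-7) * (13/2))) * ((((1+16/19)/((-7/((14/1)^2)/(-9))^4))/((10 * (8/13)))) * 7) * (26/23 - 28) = 4020410806272/273125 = 14720039.57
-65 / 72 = -0.90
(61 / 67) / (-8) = -61 / 536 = -0.11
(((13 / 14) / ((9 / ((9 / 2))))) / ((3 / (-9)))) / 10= -39 / 280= -0.14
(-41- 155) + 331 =135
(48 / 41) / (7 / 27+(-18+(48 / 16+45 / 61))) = -79056 / 945583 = -0.08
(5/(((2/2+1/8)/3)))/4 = 10/3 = 3.33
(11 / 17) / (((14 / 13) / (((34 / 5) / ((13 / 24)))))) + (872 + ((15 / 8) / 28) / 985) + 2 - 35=26683033 / 31520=846.54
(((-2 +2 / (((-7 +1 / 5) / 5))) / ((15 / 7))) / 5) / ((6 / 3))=-413 / 2550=-0.16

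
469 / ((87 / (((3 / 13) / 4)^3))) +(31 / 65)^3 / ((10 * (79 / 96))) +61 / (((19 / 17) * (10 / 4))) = 83567347801177 / 3825328520000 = 21.85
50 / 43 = 1.16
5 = 5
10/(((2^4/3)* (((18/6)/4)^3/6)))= 80/3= 26.67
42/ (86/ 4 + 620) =84/ 1283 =0.07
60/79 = 0.76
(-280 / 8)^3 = -42875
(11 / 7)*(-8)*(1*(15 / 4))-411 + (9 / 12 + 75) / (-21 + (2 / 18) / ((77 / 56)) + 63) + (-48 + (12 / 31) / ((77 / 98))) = -20041628529 / 39776968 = -503.85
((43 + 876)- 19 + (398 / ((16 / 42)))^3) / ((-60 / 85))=-413566281321 / 256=-1615493286.41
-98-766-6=-870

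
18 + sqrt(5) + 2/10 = sqrt(5) + 91/5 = 20.44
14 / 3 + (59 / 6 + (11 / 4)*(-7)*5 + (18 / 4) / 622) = -25422 / 311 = -81.74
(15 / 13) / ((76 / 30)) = 225 / 494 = 0.46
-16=-16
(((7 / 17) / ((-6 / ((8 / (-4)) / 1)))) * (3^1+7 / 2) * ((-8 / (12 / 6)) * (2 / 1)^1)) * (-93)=11284 / 17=663.76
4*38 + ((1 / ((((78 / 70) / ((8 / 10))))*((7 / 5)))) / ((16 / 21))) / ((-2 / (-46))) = 8709 / 52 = 167.48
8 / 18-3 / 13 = 25 / 117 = 0.21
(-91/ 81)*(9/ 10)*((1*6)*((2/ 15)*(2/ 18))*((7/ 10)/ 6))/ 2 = -637/ 121500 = -0.01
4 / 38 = 2 / 19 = 0.11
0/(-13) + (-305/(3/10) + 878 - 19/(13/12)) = -6092/39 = -156.21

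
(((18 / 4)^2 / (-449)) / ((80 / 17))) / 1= -1377 / 143680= -0.01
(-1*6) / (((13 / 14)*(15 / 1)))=-28 / 65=-0.43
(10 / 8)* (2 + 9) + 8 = 21.75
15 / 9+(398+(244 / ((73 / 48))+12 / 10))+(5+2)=622294 / 1095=568.31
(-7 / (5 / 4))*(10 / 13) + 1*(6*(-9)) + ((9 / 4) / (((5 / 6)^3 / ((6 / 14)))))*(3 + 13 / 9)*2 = -98954 / 2275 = -43.50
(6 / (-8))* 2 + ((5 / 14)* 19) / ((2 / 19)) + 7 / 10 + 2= 9193 / 140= 65.66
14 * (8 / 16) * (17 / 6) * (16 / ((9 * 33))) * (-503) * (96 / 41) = -15323392 / 12177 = -1258.39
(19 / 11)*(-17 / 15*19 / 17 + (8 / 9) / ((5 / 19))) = 361 / 99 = 3.65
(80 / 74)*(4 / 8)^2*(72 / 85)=144 / 629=0.23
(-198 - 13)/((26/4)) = -422/13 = -32.46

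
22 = 22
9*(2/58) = 9/29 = 0.31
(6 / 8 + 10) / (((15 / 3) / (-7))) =-301 / 20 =-15.05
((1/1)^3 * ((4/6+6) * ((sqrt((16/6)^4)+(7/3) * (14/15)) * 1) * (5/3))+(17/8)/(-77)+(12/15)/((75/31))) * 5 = 645610243/1247400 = 517.56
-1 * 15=-15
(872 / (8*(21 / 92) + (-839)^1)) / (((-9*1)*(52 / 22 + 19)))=220616 / 40724325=0.01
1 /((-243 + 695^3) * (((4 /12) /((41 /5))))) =123 /1678510660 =0.00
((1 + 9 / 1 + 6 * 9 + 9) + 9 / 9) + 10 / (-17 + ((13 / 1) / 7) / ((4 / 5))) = 30134 / 411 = 73.32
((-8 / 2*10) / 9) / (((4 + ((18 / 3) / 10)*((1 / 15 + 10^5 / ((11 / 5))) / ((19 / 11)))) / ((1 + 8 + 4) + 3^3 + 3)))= -817000 / 67517199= -0.01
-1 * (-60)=60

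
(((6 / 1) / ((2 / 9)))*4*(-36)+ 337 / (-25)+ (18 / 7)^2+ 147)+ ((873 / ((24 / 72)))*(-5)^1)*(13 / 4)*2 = -217720151 / 2450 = -88865.37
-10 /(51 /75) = -250 /17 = -14.71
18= 18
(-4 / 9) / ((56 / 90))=-5 / 7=-0.71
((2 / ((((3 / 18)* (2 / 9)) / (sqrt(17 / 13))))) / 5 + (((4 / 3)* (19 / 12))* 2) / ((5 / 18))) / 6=9* sqrt(221) / 65 + 38 / 15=4.59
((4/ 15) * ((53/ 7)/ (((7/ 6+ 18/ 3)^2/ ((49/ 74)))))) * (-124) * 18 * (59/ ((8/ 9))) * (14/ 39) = -6155887248/ 4446845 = -1384.33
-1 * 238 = -238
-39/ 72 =-0.54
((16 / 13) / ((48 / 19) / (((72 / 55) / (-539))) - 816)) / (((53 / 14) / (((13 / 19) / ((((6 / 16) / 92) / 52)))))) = -4286464 / 2803753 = -1.53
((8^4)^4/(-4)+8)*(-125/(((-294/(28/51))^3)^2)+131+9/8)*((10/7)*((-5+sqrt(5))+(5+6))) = -280628400883616826591123828920217580/3521385813613243149 - 140314200441808413295561914460108790*sqrt(5)/10564157440839729447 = -109392282301635708.64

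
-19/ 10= -1.90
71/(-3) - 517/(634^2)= -28540427/1205868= -23.67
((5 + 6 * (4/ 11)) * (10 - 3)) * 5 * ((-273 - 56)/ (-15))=181937/ 33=5513.24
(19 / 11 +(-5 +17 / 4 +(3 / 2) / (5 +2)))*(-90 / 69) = -1.55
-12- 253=-265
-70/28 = -5/2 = -2.50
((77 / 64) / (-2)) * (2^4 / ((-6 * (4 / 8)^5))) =154 / 3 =51.33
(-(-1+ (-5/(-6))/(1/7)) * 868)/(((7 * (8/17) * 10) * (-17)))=899/120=7.49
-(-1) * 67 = 67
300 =300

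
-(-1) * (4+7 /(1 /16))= 116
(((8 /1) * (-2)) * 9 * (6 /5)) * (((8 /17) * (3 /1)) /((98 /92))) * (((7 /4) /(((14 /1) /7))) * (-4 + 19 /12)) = 288144 /595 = 484.28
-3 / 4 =-0.75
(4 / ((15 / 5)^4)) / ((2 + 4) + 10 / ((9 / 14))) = 2 / 873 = 0.00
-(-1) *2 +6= 8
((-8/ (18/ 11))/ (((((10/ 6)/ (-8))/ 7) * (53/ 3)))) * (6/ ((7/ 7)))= 55.79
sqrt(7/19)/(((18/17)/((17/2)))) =289 *sqrt(133)/684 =4.87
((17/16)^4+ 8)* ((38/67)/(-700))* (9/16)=-103935339/24589107200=-0.00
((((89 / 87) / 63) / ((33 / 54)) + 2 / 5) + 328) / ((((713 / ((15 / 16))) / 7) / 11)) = 1375081 / 41354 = 33.25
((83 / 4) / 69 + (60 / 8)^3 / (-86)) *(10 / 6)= -1092995 / 142416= -7.67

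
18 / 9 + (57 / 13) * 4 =254 / 13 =19.54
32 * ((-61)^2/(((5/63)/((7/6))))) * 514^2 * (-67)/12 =-12909718785712/5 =-2581943757142.40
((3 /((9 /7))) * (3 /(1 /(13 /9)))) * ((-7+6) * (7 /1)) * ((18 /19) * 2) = -2548 /19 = -134.11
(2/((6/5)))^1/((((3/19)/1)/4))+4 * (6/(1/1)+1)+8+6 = 758/9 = 84.22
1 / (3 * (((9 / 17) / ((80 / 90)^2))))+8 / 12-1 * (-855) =856.16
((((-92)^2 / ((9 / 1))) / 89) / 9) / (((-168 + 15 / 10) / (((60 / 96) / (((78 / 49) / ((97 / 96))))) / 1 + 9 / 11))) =-423491479 / 49433093424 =-0.01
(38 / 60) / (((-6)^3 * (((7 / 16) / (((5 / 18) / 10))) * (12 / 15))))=-19 / 81648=-0.00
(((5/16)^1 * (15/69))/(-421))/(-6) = 25/929568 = 0.00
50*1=50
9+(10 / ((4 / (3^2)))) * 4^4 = 5769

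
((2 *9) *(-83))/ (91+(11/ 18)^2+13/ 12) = -121014/ 7489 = -16.16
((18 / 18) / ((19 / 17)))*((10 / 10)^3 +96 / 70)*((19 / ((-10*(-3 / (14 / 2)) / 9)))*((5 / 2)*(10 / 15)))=1411 / 10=141.10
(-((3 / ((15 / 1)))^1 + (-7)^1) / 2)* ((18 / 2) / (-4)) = -153 / 20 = -7.65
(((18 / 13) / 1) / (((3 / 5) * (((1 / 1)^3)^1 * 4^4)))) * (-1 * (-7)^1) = 105 / 1664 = 0.06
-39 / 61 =-0.64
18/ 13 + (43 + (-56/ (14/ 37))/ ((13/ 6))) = -311/ 13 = -23.92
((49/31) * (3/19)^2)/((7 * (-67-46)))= -63/1264583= -0.00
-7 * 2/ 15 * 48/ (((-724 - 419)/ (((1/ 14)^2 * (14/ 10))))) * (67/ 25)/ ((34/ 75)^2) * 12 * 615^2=608185800/ 36703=16570.47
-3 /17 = -0.18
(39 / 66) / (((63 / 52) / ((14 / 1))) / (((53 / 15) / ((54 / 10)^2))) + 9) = 179140 / 2944953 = 0.06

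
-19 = -19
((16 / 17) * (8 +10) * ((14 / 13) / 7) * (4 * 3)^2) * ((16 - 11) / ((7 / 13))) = 414720 / 119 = 3485.04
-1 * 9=-9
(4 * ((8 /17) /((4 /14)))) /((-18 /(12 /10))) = -112 /255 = -0.44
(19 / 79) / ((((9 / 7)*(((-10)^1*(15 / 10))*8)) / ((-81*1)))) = 399 / 3160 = 0.13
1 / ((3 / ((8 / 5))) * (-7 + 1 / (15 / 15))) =-4 / 45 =-0.09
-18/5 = -3.60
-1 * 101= -101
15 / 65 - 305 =-3962 / 13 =-304.77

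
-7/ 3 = -2.33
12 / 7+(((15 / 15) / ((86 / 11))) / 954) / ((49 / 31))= 6892037 / 4020156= 1.71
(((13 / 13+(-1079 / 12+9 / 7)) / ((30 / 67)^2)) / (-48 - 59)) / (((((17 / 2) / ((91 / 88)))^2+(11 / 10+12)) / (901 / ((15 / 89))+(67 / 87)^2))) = 1977385760794514161 / 7303361986034550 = 270.75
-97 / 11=-8.82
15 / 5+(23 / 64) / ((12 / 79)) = 4121 / 768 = 5.37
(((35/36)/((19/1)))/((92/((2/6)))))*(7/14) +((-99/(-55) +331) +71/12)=639443047/1887840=338.72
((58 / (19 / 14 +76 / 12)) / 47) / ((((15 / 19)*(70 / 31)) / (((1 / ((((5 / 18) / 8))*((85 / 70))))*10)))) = 7249536 / 339575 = 21.35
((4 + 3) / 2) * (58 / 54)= 203 / 54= 3.76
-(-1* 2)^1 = 2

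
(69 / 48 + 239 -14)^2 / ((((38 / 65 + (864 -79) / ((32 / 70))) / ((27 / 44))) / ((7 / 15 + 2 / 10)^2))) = 2559595155 / 314421008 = 8.14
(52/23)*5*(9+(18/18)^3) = 113.04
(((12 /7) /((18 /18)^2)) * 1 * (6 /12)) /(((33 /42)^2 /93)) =15624 /121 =129.12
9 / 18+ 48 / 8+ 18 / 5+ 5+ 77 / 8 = 989 / 40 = 24.72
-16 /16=-1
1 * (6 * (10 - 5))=30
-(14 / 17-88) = 1482 / 17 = 87.18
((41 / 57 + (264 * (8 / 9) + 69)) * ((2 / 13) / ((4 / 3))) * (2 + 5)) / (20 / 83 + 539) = 5040175 / 11054979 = 0.46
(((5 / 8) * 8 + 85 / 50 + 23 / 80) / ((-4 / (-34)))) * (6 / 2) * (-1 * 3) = -85527 / 160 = -534.54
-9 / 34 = -0.26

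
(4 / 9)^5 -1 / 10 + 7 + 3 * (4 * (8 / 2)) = 32428141 / 590490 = 54.92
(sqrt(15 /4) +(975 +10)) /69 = sqrt(15) /138 +985 /69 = 14.30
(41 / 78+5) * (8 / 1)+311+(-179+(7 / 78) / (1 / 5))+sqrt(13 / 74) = sqrt(962) / 74+4593 / 26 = 177.07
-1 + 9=8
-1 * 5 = -5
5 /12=0.42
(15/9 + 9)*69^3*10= 35040960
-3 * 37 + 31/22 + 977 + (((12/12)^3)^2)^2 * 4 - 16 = 18819/22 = 855.41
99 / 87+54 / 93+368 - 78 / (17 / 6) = 5229677 / 15283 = 342.19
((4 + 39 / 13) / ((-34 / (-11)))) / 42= 11 / 204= 0.05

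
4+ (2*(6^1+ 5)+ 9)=35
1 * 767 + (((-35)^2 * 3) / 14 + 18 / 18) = 2061 / 2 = 1030.50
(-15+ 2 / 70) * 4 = -2096 / 35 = -59.89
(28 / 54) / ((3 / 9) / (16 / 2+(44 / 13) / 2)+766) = 196 / 289561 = 0.00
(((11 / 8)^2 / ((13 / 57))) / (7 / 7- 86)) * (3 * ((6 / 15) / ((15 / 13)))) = -6897 / 68000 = -0.10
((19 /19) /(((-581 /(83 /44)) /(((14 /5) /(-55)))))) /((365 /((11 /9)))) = 1 /1806750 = 0.00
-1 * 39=-39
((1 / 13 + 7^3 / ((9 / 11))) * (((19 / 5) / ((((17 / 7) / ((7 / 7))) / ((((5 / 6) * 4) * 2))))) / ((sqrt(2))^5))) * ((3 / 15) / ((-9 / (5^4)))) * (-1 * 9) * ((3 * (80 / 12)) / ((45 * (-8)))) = -407794625 * sqrt(2) / 107406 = -5369.43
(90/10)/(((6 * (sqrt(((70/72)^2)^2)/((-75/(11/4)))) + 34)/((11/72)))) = 0.04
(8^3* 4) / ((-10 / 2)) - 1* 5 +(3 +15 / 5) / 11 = -22773 / 55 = -414.05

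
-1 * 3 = -3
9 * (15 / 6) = 45 / 2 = 22.50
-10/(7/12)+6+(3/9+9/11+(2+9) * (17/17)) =233/231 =1.01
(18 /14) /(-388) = -9 /2716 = -0.00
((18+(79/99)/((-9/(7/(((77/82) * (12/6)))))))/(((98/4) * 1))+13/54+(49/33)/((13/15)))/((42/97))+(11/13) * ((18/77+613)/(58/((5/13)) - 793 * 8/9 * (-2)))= 119896230894751/18414377585604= 6.51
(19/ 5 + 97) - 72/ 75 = 2496/ 25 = 99.84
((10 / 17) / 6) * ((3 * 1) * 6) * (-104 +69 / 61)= -188250 / 1037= -181.53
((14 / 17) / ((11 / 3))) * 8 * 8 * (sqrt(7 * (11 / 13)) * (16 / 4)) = 10752 * sqrt(1001) / 2431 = 139.93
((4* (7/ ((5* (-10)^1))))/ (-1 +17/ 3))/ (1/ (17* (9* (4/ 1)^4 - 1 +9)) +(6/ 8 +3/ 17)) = -117912/ 910375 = -0.13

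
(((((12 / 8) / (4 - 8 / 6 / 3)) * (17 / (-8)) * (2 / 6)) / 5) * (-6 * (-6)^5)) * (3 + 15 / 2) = -2342277 / 80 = -29278.46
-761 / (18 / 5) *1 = -211.39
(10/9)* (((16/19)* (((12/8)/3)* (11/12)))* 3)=220/171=1.29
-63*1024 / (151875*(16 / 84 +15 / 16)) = -802816 / 2131875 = -0.38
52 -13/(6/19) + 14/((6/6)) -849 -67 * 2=-5749/6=-958.17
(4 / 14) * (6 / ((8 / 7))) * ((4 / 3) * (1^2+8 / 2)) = 10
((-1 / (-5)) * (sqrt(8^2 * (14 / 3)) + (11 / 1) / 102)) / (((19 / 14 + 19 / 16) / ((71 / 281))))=43736 / 20421675 + 63616 * sqrt(42) / 1201275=0.35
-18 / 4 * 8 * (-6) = 216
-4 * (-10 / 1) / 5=8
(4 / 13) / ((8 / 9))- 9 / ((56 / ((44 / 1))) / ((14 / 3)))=-849 / 26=-32.65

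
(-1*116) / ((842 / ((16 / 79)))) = -928 / 33259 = -0.03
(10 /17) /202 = 5 /1717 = 0.00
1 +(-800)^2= 640001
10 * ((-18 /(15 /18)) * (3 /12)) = -54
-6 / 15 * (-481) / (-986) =-481 / 2465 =-0.20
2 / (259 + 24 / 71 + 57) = 71 / 11230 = 0.01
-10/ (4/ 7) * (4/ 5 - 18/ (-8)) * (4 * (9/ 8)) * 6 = -11529/ 8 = -1441.12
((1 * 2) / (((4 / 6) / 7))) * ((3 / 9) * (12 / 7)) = 12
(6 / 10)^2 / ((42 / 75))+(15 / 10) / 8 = 93 / 112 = 0.83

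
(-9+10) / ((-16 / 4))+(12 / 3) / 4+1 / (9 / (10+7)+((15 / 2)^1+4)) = 0.83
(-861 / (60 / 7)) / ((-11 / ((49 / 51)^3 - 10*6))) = -15753394699 / 29183220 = -539.81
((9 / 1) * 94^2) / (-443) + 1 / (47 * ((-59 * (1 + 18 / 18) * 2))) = -882080651 / 4913756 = -179.51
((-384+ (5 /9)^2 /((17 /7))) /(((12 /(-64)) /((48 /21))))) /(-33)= -135319808 /954261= -141.81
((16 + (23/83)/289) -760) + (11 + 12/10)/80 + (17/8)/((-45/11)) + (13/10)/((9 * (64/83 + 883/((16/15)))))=-320042003101313/429952582800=-744.37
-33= -33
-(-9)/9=1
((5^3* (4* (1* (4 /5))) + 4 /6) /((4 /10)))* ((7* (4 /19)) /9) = 84140 /513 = 164.02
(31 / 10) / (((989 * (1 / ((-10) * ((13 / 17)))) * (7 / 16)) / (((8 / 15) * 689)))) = -35541376 / 1765365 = -20.13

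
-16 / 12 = -4 / 3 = -1.33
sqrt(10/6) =sqrt(15)/3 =1.29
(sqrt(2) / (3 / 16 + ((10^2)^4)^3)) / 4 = 4 * sqrt(2) / 16000000000000000000000003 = 0.00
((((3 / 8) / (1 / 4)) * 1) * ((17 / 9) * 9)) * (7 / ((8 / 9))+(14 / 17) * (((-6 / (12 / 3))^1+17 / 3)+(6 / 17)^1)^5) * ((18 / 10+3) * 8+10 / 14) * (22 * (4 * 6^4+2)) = 817146431284811269609 / 4600336680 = 177627527749.73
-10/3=-3.33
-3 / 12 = -1 / 4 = -0.25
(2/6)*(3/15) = 0.07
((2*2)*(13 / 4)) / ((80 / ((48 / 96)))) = 13 / 160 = 0.08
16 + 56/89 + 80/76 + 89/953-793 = -1249292540/1611523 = -775.22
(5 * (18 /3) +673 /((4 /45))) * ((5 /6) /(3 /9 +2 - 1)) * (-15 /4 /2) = -2280375 /256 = -8907.71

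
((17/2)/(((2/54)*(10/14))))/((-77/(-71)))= 32589/110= 296.26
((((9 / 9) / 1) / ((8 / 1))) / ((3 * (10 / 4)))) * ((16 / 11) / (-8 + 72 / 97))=-97 / 29040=-0.00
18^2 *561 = 181764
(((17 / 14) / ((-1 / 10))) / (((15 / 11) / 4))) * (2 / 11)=-136 / 21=-6.48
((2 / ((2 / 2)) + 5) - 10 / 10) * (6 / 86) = 18 / 43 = 0.42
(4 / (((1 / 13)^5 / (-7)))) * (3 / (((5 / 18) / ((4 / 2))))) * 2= -2245580064 / 5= -449116012.80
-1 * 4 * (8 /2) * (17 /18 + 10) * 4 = -6304 /9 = -700.44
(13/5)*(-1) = -13/5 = -2.60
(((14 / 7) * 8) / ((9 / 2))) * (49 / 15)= 1568 / 135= 11.61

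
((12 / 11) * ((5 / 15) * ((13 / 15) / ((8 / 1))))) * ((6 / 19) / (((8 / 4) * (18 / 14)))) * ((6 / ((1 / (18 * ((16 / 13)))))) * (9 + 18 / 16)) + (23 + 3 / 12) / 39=386203 / 54340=7.11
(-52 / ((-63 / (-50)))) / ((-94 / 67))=87100 / 2961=29.42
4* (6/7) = 24/7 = 3.43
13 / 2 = 6.50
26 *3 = 78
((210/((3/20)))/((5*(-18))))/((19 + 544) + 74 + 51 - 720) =35/72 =0.49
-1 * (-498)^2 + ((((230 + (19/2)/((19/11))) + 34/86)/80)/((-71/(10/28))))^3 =-634560654425658372079039/2558671047310966784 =-248004.00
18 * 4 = 72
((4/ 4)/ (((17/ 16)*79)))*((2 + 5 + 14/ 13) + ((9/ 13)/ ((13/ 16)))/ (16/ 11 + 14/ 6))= 2806032/ 28370875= 0.10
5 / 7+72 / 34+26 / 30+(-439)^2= 344013587 / 1785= 192724.70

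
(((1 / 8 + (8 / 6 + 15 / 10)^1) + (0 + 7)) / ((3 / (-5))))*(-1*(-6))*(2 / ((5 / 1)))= -239 / 6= -39.83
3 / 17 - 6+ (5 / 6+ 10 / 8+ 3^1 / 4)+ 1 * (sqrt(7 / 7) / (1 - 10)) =-949 / 306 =-3.10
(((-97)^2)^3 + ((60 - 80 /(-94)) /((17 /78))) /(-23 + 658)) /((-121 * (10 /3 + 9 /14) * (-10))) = 1775007533380305693 /10252324555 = 173132202.74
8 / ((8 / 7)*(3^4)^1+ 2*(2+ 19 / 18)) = 504 / 6217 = 0.08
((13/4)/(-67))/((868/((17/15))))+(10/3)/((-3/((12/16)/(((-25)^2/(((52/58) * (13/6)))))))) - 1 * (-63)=478109416597/7589358000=63.00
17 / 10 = 1.70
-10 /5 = -2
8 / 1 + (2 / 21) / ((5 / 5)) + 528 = 11258 / 21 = 536.10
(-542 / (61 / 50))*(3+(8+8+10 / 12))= -1612450 / 183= -8811.20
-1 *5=-5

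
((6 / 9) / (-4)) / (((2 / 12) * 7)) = -1 / 7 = -0.14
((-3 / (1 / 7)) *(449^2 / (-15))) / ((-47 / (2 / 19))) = -2822414 / 4465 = -632.12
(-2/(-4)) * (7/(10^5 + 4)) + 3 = 600031/200008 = 3.00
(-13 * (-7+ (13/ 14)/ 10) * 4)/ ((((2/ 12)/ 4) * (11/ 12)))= 3620448/ 385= 9403.76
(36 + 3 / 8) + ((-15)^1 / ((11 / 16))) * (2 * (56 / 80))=513 / 88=5.83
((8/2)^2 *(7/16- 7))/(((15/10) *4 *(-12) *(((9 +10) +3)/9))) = 105/176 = 0.60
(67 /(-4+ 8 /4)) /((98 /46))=-1541 /98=-15.72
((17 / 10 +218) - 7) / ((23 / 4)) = 4254 / 115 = 36.99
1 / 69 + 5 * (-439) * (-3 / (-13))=-454352 / 897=-506.52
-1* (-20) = 20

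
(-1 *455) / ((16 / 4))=-455 / 4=-113.75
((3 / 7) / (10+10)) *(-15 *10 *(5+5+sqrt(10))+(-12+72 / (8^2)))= -42.54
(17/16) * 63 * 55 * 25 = 1472625/16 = 92039.06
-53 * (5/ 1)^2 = -1325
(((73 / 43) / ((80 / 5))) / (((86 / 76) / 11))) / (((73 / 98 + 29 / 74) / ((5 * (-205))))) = -28352464525 / 30486312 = -930.01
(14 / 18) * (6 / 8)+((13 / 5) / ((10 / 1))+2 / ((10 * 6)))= 263 / 300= 0.88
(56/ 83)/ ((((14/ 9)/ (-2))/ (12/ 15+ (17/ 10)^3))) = -51417/ 10375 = -4.96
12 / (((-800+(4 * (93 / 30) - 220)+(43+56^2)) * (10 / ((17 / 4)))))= 17 / 7238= 0.00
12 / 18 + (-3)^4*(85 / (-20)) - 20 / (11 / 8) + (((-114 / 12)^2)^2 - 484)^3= 60777230139355537 / 135168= 449642150060.34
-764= -764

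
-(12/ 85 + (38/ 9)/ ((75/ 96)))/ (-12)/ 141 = 5303/ 1617975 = 0.00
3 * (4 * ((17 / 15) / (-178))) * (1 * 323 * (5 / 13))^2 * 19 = -336982670 / 15041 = -22404.27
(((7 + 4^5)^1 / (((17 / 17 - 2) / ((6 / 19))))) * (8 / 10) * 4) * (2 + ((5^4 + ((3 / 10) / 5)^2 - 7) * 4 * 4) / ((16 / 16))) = -611798963136 / 59375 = -10303982.54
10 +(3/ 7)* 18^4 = 314998/ 7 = 44999.71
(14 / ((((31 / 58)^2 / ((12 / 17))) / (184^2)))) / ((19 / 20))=382675722240 / 310403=1232835.13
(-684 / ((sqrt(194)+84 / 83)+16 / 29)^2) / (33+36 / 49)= -33424546699364814 / 307914126529011025+532141608588072 *sqrt(194) / 307914126529011025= -0.08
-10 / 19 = -0.53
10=10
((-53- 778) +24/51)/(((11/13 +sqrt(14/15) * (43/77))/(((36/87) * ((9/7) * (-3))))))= 1187303137020/449785099- 52239468996 * sqrt(210)/449785099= 956.64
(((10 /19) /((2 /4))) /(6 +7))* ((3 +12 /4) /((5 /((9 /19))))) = 216 /4693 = 0.05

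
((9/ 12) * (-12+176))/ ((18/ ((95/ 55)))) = 779/ 66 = 11.80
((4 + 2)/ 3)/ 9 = 2/ 9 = 0.22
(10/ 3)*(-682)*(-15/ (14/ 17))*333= 96520050/ 7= 13788578.57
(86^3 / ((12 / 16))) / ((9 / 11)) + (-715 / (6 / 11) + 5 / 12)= 111804331 / 108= 1035225.29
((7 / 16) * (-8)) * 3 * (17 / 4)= -357 / 8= -44.62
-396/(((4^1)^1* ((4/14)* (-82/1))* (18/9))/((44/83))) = 7623/6806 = 1.12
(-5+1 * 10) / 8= 5 / 8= 0.62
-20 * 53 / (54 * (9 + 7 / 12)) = -424 / 207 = -2.05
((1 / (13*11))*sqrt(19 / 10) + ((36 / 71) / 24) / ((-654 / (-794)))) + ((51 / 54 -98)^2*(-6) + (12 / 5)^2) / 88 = -590403681011 / 919393200 + sqrt(190) / 1430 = -642.16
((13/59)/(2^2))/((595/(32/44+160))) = 338/22715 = 0.01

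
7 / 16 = 0.44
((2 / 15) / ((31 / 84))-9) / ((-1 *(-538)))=-1339 / 83390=-0.02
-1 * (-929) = 929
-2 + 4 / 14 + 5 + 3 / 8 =205 / 56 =3.66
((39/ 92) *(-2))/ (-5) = 39/ 230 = 0.17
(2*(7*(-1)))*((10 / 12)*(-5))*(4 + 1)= 875 / 3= 291.67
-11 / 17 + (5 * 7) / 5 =108 / 17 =6.35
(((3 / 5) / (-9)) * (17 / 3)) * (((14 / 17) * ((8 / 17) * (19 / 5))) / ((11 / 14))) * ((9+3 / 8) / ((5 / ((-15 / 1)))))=3724 / 187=19.91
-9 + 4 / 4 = -8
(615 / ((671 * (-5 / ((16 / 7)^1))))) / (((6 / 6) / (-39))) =76752 / 4697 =16.34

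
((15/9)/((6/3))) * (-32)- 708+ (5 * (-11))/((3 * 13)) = -9569/13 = -736.08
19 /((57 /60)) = 20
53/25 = 2.12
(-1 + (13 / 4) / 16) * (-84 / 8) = 1071 / 128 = 8.37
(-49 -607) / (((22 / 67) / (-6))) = 131856 / 11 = 11986.91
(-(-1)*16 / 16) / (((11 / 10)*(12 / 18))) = 15 / 11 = 1.36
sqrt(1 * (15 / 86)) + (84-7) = sqrt(1290) / 86 + 77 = 77.42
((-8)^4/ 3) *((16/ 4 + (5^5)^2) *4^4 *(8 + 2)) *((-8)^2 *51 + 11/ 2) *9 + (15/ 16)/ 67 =1076706949818986004495/ 1072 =1004390811398307840.01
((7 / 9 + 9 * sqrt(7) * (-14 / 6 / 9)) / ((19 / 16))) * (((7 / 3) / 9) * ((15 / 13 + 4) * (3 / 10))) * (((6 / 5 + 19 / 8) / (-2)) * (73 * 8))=-10544996 / 38475 + 10544996 * sqrt(7) / 12825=1901.32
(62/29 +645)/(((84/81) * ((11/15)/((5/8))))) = 5429025/10208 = 531.84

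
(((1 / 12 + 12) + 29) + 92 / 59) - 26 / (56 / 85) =3938 / 1239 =3.18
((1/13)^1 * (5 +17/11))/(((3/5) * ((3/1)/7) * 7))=40/143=0.28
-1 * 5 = -5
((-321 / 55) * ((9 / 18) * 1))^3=-33076161 / 1331000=-24.85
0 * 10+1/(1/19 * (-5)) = -19/5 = -3.80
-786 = -786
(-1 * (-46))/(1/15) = 690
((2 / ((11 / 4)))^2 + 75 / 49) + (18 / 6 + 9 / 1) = 83359 / 5929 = 14.06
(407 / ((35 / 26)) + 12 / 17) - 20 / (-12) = 543917 / 1785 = 304.72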